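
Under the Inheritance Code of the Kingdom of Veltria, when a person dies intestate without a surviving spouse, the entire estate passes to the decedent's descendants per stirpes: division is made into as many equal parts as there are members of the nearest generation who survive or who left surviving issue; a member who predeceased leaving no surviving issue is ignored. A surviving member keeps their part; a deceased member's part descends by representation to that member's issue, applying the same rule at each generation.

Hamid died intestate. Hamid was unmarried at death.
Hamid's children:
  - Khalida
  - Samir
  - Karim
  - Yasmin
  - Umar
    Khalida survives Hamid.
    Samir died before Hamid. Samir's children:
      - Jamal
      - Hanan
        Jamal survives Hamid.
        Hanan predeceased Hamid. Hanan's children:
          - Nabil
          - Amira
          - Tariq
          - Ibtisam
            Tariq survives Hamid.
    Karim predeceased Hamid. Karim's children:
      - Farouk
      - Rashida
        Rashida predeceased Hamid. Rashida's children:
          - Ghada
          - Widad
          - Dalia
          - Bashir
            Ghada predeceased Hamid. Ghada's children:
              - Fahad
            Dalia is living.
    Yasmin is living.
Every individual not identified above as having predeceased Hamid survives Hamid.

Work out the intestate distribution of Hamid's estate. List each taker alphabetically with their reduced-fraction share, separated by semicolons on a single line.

There is no surviving spouse, so the entire estate passes to Hamid's descendants per stirpes.
The estate is divided into 5 equal shares of 1/5 among Khalida, Samir, Karim, Yasmin, Umar.
Khalida is living and takes 1/5.
Samir predeceased; the 1/5 allotted to Samir's branch passes to Samir's issue by representation.
The 1/5 is divided into 2 equal shares of 1/10 among Jamal, Hanan.
Jamal is living and takes 1/10.
Hanan predeceased; the 1/10 allotted to Hanan's branch passes to Hanan's issue by representation.
The 1/10 is divided into 4 equal shares of 1/40 among Nabil, Amira, Tariq, Ibtisam.
Nabil is living and takes 1/40.
Amira is living and takes 1/40.
Tariq is living and takes 1/40.
Ibtisam is living and takes 1/40.
Karim predeceased; the 1/5 allotted to Karim's branch passes to Karim's issue by representation.
The 1/5 is divided into 2 equal shares of 1/10 among Farouk, Rashida.
Farouk is living and takes 1/10.
Rashida predeceased; the 1/10 allotted to Rashida's branch passes to Rashida's issue by representation.
The 1/10 is divided into 4 equal shares of 1/40 among Ghada, Widad, Dalia, Bashir.
Ghada predeceased; the 1/40 allotted to Ghada's branch passes to Ghada's issue by representation.
Fahad is the sole taker at this level and receives the full 1/40.
Widad is living and takes 1/40.
Dalia is living and takes 1/40.
Bashir is living and takes 1/40.
Yasmin is living and takes 1/5.
Umar is living and takes 1/5.

Amira 1/40; Bashir 1/40; Dalia 1/40; Fahad 1/40; Farouk 1/10; Ibtisam 1/40; Jamal 1/10; Khalida 1/5; Nabil 1/40; Tariq 1/40; Umar 1/5; Widad 1/40; Yasmin 1/5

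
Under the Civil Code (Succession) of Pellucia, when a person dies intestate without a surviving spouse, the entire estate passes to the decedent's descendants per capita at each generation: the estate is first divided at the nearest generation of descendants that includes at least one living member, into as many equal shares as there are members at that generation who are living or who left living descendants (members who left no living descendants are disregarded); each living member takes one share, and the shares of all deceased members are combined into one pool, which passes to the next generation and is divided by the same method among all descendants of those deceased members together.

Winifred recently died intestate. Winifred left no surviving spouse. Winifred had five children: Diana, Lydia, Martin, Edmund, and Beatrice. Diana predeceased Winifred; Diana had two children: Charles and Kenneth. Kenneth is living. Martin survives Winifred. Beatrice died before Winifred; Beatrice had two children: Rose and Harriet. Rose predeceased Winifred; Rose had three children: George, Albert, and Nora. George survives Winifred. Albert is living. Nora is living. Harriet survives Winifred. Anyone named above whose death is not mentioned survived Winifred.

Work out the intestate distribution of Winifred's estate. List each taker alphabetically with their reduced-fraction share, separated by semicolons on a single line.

Albert 1/30; Charles 1/10; Edmund 1/5; George 1/30; Harriet 1/10; Kenneth 1/10; Lydia 1/5; Martin 1/5; Nora 1/30

There is no surviving spouse, so the entire estate passes to Winifred's descendants per capita at each generation.
At generation 1 (Diana, Lydia, Martin, Edmund, Beatrice) there are 5 shares of (1)/5 = 1/5 each.
Living: Lydia, Martin, and Edmund — each takes 1/5.
Deceased: Diana and Beatrice. Their combined 2/5 is pooled and carried to generation 2.
At generation 2 (Charles, Kenneth, Rose, Harriet) there are 4 shares of (2/5)/4 = 1/10 each.
Living: Charles, Kenneth, and Harriet — each takes 1/10.
Deceased: Rose. That 1/10 share is carried to generation 3.
At generation 3 (George, Albert, Nora) there are 3 shares of (1/10)/3 = 1/30 each.
Living: George, Albert, and Nora — each takes 1/30.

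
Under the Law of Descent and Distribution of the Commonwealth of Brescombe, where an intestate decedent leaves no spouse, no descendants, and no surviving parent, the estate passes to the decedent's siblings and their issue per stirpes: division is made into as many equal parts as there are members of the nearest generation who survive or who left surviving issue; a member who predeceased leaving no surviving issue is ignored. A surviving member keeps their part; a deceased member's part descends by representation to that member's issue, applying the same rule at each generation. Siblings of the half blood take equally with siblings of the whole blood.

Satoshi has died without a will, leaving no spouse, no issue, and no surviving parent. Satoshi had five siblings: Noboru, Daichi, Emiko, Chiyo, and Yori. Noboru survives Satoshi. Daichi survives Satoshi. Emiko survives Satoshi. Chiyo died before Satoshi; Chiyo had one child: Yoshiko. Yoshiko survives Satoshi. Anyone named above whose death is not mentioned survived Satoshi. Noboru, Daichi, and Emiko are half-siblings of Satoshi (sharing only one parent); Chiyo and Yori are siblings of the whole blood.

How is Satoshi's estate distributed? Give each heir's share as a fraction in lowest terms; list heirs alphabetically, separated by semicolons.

No spouse, descendants, or parent survives, so the estate passes to Satoshi's siblings per stirpes.
Half-blood and whole-blood siblings take equally under the stated rule.
The estate is divided into 5 equal shares of 1/5 among Noboru, Daichi, Emiko, Chiyo, Yori.
Noboru is living and takes 1/5.
Daichi is living and takes 1/5.
Emiko is living and takes 1/5.
Chiyo predeceased; the 1/5 allotted to Chiyo's branch passes to Chiyo's issue by representation.
Yoshiko is the sole taker at this level and receives the full 1/5.
Yori is living and takes 1/5.

Daichi 1/5; Emiko 1/5; Noboru 1/5; Yori 1/5; Yoshiko 1/5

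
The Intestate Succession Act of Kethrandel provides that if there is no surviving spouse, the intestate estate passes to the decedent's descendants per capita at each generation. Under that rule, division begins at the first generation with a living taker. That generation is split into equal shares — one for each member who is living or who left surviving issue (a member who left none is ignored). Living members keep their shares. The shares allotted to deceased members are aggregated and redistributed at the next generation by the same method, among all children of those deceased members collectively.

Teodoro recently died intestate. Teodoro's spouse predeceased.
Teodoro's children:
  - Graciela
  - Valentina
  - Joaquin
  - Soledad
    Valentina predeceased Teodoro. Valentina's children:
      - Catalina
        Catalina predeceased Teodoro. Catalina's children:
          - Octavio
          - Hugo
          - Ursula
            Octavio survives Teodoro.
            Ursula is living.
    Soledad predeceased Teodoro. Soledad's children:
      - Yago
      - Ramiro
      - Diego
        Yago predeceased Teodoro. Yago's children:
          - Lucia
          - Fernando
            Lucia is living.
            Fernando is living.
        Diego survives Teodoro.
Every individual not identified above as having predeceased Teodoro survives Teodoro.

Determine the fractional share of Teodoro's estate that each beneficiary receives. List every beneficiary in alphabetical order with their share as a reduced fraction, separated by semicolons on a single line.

Diego 1/8; Fernando 1/20; Graciela 1/4; Hugo 1/20; Joaquin 1/4; Lucia 1/20; Octavio 1/20; Ramiro 1/8; Ursula 1/20

There is no surviving spouse, so the entire estate passes to Teodoro's descendants per capita at each generation.
At generation 1 (Graciela, Valentina, Joaquin, Soledad) there are 4 shares of (1)/4 = 1/4 each.
Living: Graciela and Joaquin — each takes 1/4.
Deceased: Valentina and Soledad. Their combined 1/2 is pooled and carried to generation 2.
At generation 2 (Catalina, Yago, Ramiro, Diego) there are 4 shares of (1/2)/4 = 1/8 each.
Living: Ramiro and Diego — each takes 1/8.
Deceased: Catalina and Yago. Their combined 1/4 is pooled and carried to generation 3.
At generation 3 (Octavio, Hugo, Ursula, Lucia, Fernando) there are 5 shares of (1/4)/5 = 1/20 each.
Living: Octavio, Hugo, Ursula, Lucia, and Fernando — each takes 1/20.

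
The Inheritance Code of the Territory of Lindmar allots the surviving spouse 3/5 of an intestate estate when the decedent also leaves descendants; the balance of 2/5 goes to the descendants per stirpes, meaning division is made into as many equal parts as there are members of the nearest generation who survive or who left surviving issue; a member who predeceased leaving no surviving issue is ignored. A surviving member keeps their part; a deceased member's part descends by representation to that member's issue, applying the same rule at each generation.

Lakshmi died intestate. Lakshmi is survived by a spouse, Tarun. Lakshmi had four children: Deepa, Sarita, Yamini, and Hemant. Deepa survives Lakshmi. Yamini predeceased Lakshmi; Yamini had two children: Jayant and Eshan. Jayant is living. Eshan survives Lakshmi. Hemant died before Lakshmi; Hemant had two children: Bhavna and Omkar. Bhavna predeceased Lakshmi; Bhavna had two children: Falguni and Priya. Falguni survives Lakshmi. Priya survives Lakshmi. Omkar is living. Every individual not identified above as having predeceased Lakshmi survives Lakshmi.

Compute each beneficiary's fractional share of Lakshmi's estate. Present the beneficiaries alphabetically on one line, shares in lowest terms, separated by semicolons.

Deepa 1/10; Eshan 1/20; Falguni 1/40; Jayant 1/20; Omkar 1/20; Priya 1/40; Sarita 1/10; Tarun 3/5

Tarun, as surviving spouse, takes 3/5.
The remaining 2/5 passes to Lakshmi's descendants per stirpes.
The 2/5 is divided into 4 equal shares of 1/10 among Deepa, Sarita, Yamini, Hemant.
Deepa is living and takes 1/10.
Sarita is living and takes 1/10.
Yamini predeceased; the 1/10 allotted to Yamini's branch passes to Yamini's issue by representation.
The 1/10 is divided into 2 equal shares of 1/20 among Jayant, Eshan.
Jayant is living and takes 1/20.
Eshan is living and takes 1/20.
Hemant predeceased; the 1/10 allotted to Hemant's branch passes to Hemant's issue by representation.
The 1/10 is divided into 2 equal shares of 1/20 among Bhavna, Omkar.
Bhavna predeceased; the 1/20 allotted to Bhavna's branch passes to Bhavna's issue by representation.
The 1/20 is divided into 2 equal shares of 1/40 among Falguni, Priya.
Falguni is living and takes 1/40.
Priya is living and takes 1/40.
Omkar is living and takes 1/20.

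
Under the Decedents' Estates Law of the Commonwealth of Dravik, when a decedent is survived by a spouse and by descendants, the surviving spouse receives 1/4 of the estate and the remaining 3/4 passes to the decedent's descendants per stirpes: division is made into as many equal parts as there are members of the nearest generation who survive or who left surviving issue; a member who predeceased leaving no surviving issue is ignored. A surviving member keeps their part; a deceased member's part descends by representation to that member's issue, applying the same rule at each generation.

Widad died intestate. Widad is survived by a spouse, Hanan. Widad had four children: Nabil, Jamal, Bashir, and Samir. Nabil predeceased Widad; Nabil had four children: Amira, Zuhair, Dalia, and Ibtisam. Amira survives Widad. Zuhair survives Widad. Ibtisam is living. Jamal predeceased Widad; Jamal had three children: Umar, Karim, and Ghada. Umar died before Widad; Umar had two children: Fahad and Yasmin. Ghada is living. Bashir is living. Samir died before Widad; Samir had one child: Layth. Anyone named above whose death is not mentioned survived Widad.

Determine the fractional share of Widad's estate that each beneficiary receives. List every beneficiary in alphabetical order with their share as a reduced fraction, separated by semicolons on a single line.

Hanan, as surviving spouse, takes 1/4.
The remaining 3/4 passes to Widad's descendants per stirpes.
The 3/4 is divided into 4 equal shares of 3/16 among Nabil, Jamal, Bashir, Samir.
Nabil predeceased; the 3/16 allotted to Nabil's branch passes to Nabil's issue by representation.
The 3/16 is divided into 4 equal shares of 3/64 among Amira, Zuhair, Dalia, Ibtisam.
Amira is living and takes 3/64.
Zuhair is living and takes 3/64.
Dalia is living and takes 3/64.
Ibtisam is living and takes 3/64.
Jamal predeceased; the 3/16 allotted to Jamal's branch passes to Jamal's issue by representation.
The 3/16 is divided into 3 equal shares of 1/16 among Umar, Karim, Ghada.
Umar predeceased; the 1/16 allotted to Umar's branch passes to Umar's issue by representation.
The 1/16 is divided into 2 equal shares of 1/32 among Fahad, Yasmin.
Fahad is living and takes 1/32.
Yasmin is living and takes 1/32.
Karim is living and takes 1/16.
Ghada is living and takes 1/16.
Bashir is living and takes 3/16.
Samir predeceased; the 3/16 allotted to Samir's branch passes to Samir's issue by representation.
Layth is the sole taker at this level and receives the full 3/16.

Amira 3/64; Bashir 3/16; Dalia 3/64; Fahad 1/32; Ghada 1/16; Hanan 1/4; Ibtisam 3/64; Karim 1/16; Layth 3/16; Yasmin 1/32; Zuhair 3/64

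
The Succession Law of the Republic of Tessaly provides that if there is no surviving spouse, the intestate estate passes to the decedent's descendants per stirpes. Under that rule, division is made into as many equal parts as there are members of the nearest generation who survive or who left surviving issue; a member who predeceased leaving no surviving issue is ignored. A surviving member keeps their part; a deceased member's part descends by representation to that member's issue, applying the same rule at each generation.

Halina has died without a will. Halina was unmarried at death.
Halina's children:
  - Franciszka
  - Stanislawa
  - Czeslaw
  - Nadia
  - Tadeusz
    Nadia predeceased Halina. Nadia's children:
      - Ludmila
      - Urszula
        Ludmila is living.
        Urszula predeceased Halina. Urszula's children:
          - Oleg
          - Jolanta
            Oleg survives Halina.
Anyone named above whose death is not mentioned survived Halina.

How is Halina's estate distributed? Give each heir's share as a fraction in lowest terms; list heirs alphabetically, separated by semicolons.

There is no surviving spouse, so the entire estate passes to Halina's descendants per stirpes.
The estate is divided into 5 equal shares of 1/5 among Franciszka, Stanislawa, Czeslaw, Nadia, Tadeusz.
Franciszka is living and takes 1/5.
Stanislawa is living and takes 1/5.
Czeslaw is living and takes 1/5.
Nadia predeceased; the 1/5 allotted to Nadia's branch passes to Nadia's issue by representation.
The 1/5 is divided into 2 equal shares of 1/10 among Ludmila, Urszula.
Ludmila is living and takes 1/10.
Urszula predeceased; the 1/10 allotted to Urszula's branch passes to Urszula's issue by representation.
The 1/10 is divided into 2 equal shares of 1/20 among Oleg, Jolanta.
Oleg is living and takes 1/20.
Jolanta is living and takes 1/20.
Tadeusz is living and takes 1/5.

Czeslaw 1/5; Franciszka 1/5; Jolanta 1/20; Ludmila 1/10; Oleg 1/20; Stanislawa 1/5; Tadeusz 1/5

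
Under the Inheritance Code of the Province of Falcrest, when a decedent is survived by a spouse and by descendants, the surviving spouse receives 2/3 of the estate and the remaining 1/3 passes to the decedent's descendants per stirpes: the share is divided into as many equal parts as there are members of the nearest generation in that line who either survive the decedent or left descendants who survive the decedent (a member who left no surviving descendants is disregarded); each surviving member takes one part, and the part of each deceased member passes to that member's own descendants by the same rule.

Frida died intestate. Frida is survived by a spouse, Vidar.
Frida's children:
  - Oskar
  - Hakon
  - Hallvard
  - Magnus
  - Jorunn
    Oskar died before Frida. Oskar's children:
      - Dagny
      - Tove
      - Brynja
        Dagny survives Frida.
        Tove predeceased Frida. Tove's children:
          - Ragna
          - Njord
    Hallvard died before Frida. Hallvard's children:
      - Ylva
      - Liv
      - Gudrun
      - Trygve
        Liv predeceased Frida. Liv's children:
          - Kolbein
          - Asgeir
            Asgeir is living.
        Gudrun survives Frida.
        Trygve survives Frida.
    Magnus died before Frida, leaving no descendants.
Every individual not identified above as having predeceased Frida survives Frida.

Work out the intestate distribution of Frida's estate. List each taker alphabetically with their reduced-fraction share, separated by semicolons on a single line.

Vidar, as surviving spouse, takes 2/3.
The remaining 1/3 passes to Frida's descendants per stirpes.
Magnus left no surviving issue, so that branch lapses and is disregarded.
The 1/3 is divided into 4 equal shares of 1/12 among Oskar, Hakon, Hallvard, Jorunn.
Oskar predeceased; the 1/12 allotted to Oskar's branch passes to Oskar's issue by representation.
The 1/12 is divided into 3 equal shares of 1/36 among Dagny, Tove, Brynja.
Dagny is living and takes 1/36.
Tove predeceased; the 1/36 allotted to Tove's branch passes to Tove's issue by representation.
The 1/36 is divided into 2 equal shares of 1/72 among Ragna, Njord.
Ragna is living and takes 1/72.
Njord is living and takes 1/72.
Brynja is living and takes 1/36.
Hakon is living and takes 1/12.
Hallvard predeceased; the 1/12 allotted to Hallvard's branch passes to Hallvard's issue by representation.
The 1/12 is divided into 4 equal shares of 1/48 among Ylva, Liv, Gudrun, Trygve.
Ylva is living and takes 1/48.
Liv predeceased; the 1/48 allotted to Liv's branch passes to Liv's issue by representation.
The 1/48 is divided into 2 equal shares of 1/96 among Kolbein, Asgeir.
Kolbein is living and takes 1/96.
Asgeir is living and takes 1/96.
Gudrun is living and takes 1/48.
Trygve is living and takes 1/48.
Jorunn is living and takes 1/12.

Asgeir 1/96; Brynja 1/36; Dagny 1/36; Gudrun 1/48; Hakon 1/12; Jorunn 1/12; Kolbein 1/96; Njord 1/72; Ragna 1/72; Trygve 1/48; Vidar 2/3; Ylva 1/48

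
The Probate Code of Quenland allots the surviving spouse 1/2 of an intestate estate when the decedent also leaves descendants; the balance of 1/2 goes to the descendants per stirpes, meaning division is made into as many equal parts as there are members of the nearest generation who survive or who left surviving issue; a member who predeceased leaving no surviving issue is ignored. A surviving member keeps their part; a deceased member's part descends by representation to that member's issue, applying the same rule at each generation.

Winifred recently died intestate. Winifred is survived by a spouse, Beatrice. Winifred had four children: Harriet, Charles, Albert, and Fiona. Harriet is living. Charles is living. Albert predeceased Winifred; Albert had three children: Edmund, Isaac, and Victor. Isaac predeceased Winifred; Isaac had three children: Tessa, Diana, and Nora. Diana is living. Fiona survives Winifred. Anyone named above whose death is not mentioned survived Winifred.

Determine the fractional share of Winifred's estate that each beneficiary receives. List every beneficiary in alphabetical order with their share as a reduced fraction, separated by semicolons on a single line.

Beatrice, as surviving spouse, takes 1/2.
The remaining 1/2 passes to Winifred's descendants per stirpes.
The 1/2 is divided into 4 equal shares of 1/8 among Harriet, Charles, Albert, Fiona.
Harriet is living and takes 1/8.
Charles is living and takes 1/8.
Albert predeceased; the 1/8 allotted to Albert's branch passes to Albert's issue by representation.
The 1/8 is divided into 3 equal shares of 1/24 among Edmund, Isaac, Victor.
Edmund is living and takes 1/24.
Isaac predeceased; the 1/24 allotted to Isaac's branch passes to Isaac's issue by representation.
The 1/24 is divided into 3 equal shares of 1/72 among Tessa, Diana, Nora.
Tessa is living and takes 1/72.
Diana is living and takes 1/72.
Nora is living and takes 1/72.
Victor is living and takes 1/24.
Fiona is living and takes 1/8.

Beatrice 1/2; Charles 1/8; Diana 1/72; Edmund 1/24; Fiona 1/8; Harriet 1/8; Nora 1/72; Tessa 1/72; Victor 1/24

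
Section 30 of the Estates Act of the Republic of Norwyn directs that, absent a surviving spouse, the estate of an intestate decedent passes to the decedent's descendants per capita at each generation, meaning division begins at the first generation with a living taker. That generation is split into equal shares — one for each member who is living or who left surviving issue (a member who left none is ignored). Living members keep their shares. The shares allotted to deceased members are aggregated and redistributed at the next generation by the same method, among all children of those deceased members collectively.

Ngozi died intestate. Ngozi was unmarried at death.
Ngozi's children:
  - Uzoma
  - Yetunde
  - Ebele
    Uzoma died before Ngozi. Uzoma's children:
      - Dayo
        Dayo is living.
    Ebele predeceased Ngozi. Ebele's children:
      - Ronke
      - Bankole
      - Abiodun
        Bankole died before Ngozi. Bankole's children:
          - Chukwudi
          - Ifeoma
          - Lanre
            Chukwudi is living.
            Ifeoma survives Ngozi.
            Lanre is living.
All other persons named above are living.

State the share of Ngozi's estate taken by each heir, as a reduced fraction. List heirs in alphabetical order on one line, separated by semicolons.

Abiodun 1/6; Chukwudi 1/18; Dayo 1/6; Ifeoma 1/18; Lanre 1/18; Ronke 1/6; Yetunde 1/3

There is no surviving spouse, so the entire estate passes to Ngozi's descendants per capita at each generation.
At generation 1 (Uzoma, Yetunde, Ebele) there are 3 shares of (1)/3 = 1/3 each.
Living: Yetunde — each takes 1/3.
Deceased: Uzoma and Ebele. Their combined 2/3 is pooled and carried to generation 2.
At generation 2 (Dayo, Ronke, Bankole, Abiodun) there are 4 shares of (2/3)/4 = 1/6 each.
Living: Dayo, Ronke, and Abiodun — each takes 1/6.
Deceased: Bankole. That 1/6 share is carried to generation 3.
At generation 3 (Chukwudi, Ifeoma, Lanre) there are 3 shares of (1/6)/3 = 1/18 each.
Living: Chukwudi, Ifeoma, and Lanre — each takes 1/18.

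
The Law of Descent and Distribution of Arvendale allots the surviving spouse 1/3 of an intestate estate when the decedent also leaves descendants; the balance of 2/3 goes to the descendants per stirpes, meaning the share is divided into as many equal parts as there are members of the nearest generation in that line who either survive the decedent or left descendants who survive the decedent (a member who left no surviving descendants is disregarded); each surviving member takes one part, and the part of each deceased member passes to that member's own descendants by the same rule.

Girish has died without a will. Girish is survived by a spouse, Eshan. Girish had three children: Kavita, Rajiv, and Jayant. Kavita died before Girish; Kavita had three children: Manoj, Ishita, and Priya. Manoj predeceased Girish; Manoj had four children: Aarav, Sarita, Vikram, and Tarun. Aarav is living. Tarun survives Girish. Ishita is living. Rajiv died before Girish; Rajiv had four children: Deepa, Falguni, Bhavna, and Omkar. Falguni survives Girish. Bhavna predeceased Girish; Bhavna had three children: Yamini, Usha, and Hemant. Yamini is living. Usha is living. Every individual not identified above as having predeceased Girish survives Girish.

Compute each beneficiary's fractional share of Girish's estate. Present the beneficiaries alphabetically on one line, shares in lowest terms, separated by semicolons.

Eshan, as surviving spouse, takes 1/3.
The remaining 2/3 passes to Girish's descendants per stirpes.
The 2/3 is divided into 3 equal shares of 2/9 among Kavita, Rajiv, Jayant.
Kavita predeceased; the 2/9 allotted to Kavita's branch passes to Kavita's issue by representation.
The 2/9 is divided into 3 equal shares of 2/27 among Manoj, Ishita, Priya.
Manoj predeceased; the 2/27 allotted to Manoj's branch passes to Manoj's issue by representation.
The 2/27 is divided into 4 equal shares of 1/54 among Aarav, Sarita, Vikram, Tarun.
Aarav is living and takes 1/54.
Sarita is living and takes 1/54.
Vikram is living and takes 1/54.
Tarun is living and takes 1/54.
Ishita is living and takes 2/27.
Priya is living and takes 2/27.
Rajiv predeceased; the 2/9 allotted to Rajiv's branch passes to Rajiv's issue by representation.
The 2/9 is divided into 4 equal shares of 1/18 among Deepa, Falguni, Bhavna, Omkar.
Deepa is living and takes 1/18.
Falguni is living and takes 1/18.
Bhavna predeceased; the 1/18 allotted to Bhavna's branch passes to Bhavna's issue by representation.
The 1/18 is divided into 3 equal shares of 1/54 among Yamini, Usha, Hemant.
Yamini is living and takes 1/54.
Usha is living and takes 1/54.
Hemant is living and takes 1/54.
Omkar is living and takes 1/18.
Jayant is living and takes 2/9.

Aarav 1/54; Deepa 1/18; Eshan 1/3; Falguni 1/18; Hemant 1/54; Ishita 2/27; Jayant 2/9; Omkar 1/18; Priya 2/27; Sarita 1/54; Tarun 1/54; Usha 1/54; Vikram 1/54; Yamini 1/54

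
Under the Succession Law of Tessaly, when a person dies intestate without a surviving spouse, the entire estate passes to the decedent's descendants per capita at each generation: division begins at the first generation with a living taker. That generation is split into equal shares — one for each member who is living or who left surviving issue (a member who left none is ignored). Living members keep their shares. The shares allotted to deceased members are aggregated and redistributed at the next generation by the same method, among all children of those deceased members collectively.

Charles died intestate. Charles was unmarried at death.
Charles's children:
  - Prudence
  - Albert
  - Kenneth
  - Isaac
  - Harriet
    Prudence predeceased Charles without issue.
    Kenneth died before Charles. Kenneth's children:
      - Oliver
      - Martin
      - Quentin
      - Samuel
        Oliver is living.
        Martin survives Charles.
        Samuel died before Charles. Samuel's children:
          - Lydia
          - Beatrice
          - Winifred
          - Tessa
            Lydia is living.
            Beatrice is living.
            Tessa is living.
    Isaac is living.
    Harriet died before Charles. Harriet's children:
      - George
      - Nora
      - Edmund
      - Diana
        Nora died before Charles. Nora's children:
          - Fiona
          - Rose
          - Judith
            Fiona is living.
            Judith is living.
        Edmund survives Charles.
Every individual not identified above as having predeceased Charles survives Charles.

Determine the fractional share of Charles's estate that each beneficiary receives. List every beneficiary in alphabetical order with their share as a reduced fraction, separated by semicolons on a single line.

Albert 1/4; Beatrice 1/56; Diana 1/16; Edmund 1/16; Fiona 1/56; George 1/16; Isaac 1/4; Judith 1/56; Lydia 1/56; Martin 1/16; Oliver 1/16; Quentin 1/16; Rose 1/56; Tessa 1/56; Winifred 1/56

There is no surviving spouse, so the entire estate passes to Charles's descendants per capita at each generation.
At generation 1 (Albert, Kenneth, Isaac, Harriet) there are 4 shares of (1)/4 = 1/4 each.
Living: Albert and Isaac — each takes 1/4.
Deceased: Kenneth and Harriet. Their combined 1/2 is pooled and carried to generation 2.
At generation 2 (Oliver, Martin, Quentin, Samuel, George, Nora, Edmund, Diana) there are 8 shares of (1/2)/8 = 1/16 each.
Living: Oliver, Martin, Quentin, George, Edmund, and Diana — each takes 1/16.
Deceased: Samuel and Nora. Their combined 1/8 is pooled and carried to generation 3.
At generation 3 (Lydia, Beatrice, Winifred, Tessa, Fiona, Rose, Judith) there are 7 shares of (1/8)/7 = 1/56 each.
Living: Lydia, Beatrice, Winifred, Tessa, Fiona, Rose, and Judith — each takes 1/56.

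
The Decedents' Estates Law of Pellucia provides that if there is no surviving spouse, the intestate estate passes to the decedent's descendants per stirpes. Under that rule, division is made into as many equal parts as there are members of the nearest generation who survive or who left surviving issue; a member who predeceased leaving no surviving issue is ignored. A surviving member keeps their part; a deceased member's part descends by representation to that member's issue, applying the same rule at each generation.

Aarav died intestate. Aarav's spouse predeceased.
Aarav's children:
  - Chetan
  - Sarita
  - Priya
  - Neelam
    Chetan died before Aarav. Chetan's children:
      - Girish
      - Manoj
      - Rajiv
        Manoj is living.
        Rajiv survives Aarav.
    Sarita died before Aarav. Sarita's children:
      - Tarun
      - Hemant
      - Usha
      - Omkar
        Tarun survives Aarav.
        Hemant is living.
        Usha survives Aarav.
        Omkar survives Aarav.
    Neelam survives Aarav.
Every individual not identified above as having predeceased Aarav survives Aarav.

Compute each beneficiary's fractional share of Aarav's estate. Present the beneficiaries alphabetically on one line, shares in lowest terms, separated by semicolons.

There is no surviving spouse, so the entire estate passes to Aarav's descendants per stirpes.
The estate is divided into 4 equal shares of 1/4 among Chetan, Sarita, Priya, Neelam.
Chetan predeceased; the 1/4 allotted to Chetan's branch passes to Chetan's issue by representation.
The 1/4 is divided into 3 equal shares of 1/12 among Girish, Manoj, Rajiv.
Girish is living and takes 1/12.
Manoj is living and takes 1/12.
Rajiv is living and takes 1/12.
Sarita predeceased; the 1/4 allotted to Sarita's branch passes to Sarita's issue by representation.
The 1/4 is divided into 4 equal shares of 1/16 among Tarun, Hemant, Usha, Omkar.
Tarun is living and takes 1/16.
Hemant is living and takes 1/16.
Usha is living and takes 1/16.
Omkar is living and takes 1/16.
Priya is living and takes 1/4.
Neelam is living and takes 1/4.

Girish 1/12; Hemant 1/16; Manoj 1/12; Neelam 1/4; Omkar 1/16; Priya 1/4; Rajiv 1/12; Tarun 1/16; Usha 1/16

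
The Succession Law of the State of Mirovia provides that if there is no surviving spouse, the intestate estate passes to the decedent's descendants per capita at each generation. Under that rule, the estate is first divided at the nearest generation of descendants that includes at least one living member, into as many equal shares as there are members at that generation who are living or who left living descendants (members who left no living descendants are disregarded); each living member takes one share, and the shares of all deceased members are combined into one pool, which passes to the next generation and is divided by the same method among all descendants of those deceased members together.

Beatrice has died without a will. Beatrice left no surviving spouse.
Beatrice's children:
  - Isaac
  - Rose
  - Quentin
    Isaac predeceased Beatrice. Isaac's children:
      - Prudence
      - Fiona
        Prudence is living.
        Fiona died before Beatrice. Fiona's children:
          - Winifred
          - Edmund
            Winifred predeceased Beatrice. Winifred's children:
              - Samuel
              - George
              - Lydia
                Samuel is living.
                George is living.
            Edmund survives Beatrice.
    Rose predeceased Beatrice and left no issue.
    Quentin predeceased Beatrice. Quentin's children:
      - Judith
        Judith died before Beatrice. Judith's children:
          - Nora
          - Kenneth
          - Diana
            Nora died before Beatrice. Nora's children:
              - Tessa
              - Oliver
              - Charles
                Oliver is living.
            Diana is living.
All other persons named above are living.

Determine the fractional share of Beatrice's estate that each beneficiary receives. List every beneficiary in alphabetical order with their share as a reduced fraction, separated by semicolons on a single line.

Charles 2/45; Diana 2/15; Edmund 2/15; George 2/45; Kenneth 2/15; Lydia 2/45; Oliver 2/45; Prudence 1/3; Samuel 2/45; Tessa 2/45

There is no surviving spouse, so the entire estate passes to Beatrice's descendants per capita at each generation.
No one at generation 1 (Isaac, Quentin) is living; moving to the next generation.
At generation 2 (Prudence, Fiona, Judith) there are 3 shares of (1)/3 = 1/3 each.
Living: Prudence — each takes 1/3.
Deceased: Fiona and Judith. Their combined 2/3 is pooled and carried to generation 3.
At generation 3 (Winifred, Edmund, Nora, Kenneth, Diana) there are 5 shares of (2/3)/5 = 2/15 each.
Living: Edmund, Kenneth, and Diana — each takes 2/15.
Deceased: Winifred and Nora. Their combined 4/15 is pooled and carried to generation 4.
At generation 4 (Samuel, George, Lydia, Tessa, Oliver, Charles) there are 6 shares of (4/15)/6 = 2/45 each.
Living: Samuel, George, Lydia, Tessa, Oliver, and Charles — each takes 2/45.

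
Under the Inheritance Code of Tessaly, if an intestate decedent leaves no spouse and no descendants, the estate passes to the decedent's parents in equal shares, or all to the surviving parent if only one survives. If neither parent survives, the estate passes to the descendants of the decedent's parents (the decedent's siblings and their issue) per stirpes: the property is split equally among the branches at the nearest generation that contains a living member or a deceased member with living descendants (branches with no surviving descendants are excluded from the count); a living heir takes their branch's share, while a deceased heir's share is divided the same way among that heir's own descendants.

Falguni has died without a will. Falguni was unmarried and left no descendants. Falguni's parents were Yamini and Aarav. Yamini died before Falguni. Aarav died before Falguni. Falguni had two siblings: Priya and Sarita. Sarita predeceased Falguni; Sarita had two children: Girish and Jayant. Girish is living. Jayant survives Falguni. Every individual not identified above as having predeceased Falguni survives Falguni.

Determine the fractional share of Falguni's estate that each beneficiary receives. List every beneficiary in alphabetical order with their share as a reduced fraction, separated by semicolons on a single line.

Neither parent survives and there are no descendants, so the estate passes to Falguni's siblings and their issue per stirpes.
The estate is divided into 2 equal shares of 1/2 among Priya, Sarita.
Priya is living and takes 1/2.
Sarita predeceased; the 1/2 allotted to Sarita's branch passes to Sarita's issue by representation.
The 1/2 is divided into 2 equal shares of 1/4 among Girish, Jayant.
Girish is living and takes 1/4.
Jayant is living and takes 1/4.

Girish 1/4; Jayant 1/4; Priya 1/2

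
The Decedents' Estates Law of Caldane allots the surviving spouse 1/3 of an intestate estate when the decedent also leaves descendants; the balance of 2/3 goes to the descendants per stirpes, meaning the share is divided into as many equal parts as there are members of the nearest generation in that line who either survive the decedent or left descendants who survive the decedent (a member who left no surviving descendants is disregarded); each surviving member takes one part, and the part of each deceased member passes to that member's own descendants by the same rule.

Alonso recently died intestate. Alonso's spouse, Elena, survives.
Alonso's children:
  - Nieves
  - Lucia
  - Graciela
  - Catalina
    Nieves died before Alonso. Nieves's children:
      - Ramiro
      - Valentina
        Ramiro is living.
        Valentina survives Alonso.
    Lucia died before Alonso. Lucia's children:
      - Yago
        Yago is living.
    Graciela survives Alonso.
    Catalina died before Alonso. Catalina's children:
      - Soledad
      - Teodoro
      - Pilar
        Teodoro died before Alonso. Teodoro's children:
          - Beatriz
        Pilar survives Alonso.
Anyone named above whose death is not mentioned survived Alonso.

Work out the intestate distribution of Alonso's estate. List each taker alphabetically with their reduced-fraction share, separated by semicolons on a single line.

Elena, as surviving spouse, takes 1/3.
The remaining 2/3 passes to Alonso's descendants per stirpes.
The 2/3 is divided into 4 equal shares of 1/6 among Nieves, Lucia, Graciela, Catalina.
Nieves predeceased; the 1/6 allotted to Nieves's branch passes to Nieves's issue by representation.
The 1/6 is divided into 2 equal shares of 1/12 among Ramiro, Valentina.
Ramiro is living and takes 1/12.
Valentina is living and takes 1/12.
Lucia predeceased; the 1/6 allotted to Lucia's branch passes to Lucia's issue by representation.
Yago is the sole taker at this level and receives the full 1/6.
Graciela is living and takes 1/6.
Catalina predeceased; the 1/6 allotted to Catalina's branch passes to Catalina's issue by representation.
The 1/6 is divided into 3 equal shares of 1/18 among Soledad, Teodoro, Pilar.
Soledad is living and takes 1/18.
Teodoro predeceased; the 1/18 allotted to Teodoro's branch passes to Teodoro's issue by representation.
Beatriz is the sole taker at this level and receives the full 1/18.
Pilar is living and takes 1/18.

Beatriz 1/18; Elena 1/3; Graciela 1/6; Pilar 1/18; Ramiro 1/12; Soledad 1/18; Valentina 1/12; Yago 1/6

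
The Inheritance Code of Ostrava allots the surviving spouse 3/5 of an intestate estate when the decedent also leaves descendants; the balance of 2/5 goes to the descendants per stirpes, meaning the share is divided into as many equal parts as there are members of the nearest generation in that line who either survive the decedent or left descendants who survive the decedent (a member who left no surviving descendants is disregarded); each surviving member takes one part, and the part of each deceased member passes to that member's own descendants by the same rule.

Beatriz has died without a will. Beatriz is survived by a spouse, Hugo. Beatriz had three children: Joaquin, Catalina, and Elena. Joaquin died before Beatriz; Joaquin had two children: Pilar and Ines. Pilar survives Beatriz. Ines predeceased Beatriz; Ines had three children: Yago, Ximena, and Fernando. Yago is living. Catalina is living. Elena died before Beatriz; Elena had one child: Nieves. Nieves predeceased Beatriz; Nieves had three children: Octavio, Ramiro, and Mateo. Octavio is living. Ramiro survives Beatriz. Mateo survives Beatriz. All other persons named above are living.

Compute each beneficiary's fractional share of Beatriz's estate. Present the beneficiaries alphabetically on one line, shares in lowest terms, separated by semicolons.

Hugo, as surviving spouse, takes 3/5.
The remaining 2/5 passes to Beatriz's descendants per stirpes.
The 2/5 is divided into 3 equal shares of 2/15 among Joaquin, Catalina, Elena.
Joaquin predeceased; the 2/15 allotted to Joaquin's branch passes to Joaquin's issue by representation.
The 2/15 is divided into 2 equal shares of 1/15 among Pilar, Ines.
Pilar is living and takes 1/15.
Ines predeceased; the 1/15 allotted to Ines's branch passes to Ines's issue by representation.
The 1/15 is divided into 3 equal shares of 1/45 among Yago, Ximena, Fernando.
Yago is living and takes 1/45.
Ximena is living and takes 1/45.
Fernando is living and takes 1/45.
Catalina is living and takes 2/15.
Elena predeceased; the 2/15 allotted to Elena's branch passes to Elena's issue by representation.
Nieves's line is the sole branch at this level, so the full 2/15 passes to Nieves's issue by representation.
The 2/15 is divided into 3 equal shares of 2/45 among Octavio, Ramiro, Mateo.
Octavio is living and takes 2/45.
Ramiro is living and takes 2/45.
Mateo is living and takes 2/45.

Catalina 2/15; Fernando 1/45; Hugo 3/5; Mateo 2/45; Octavio 2/45; Pilar 1/15; Ramiro 2/45; Ximena 1/45; Yago 1/45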